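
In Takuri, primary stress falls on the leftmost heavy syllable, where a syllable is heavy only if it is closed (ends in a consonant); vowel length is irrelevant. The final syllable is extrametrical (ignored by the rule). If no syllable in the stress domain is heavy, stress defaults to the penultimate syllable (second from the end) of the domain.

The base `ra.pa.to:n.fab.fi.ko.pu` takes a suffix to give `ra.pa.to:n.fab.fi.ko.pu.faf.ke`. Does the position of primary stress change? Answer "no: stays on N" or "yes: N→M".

Base `ra.pa.to:n.fab.fi.ko.pu` (7 syllables):
  The final syllable (7, pu) is extrametrical; the stress domain is syllables 1–6.
  Weights: 1 ra L, 2 pa L, 3 to:n H, 4 fab H, 5 fi L, 6 ko L.
  Heavy syllables in the domain: 3, 4. The leftmost is syllable 3 (to:n).
  → primary stress on syllable 3.
Suffixed `ra.pa.to:n.fab.fi.ko.pu.faf.ke` (9 syllables):
  The final syllable (9, ke) is extrametrical; the stress domain is syllables 1–8.
  Weights: 1 ra L, 2 pa L, 3 to:n H, 4 fab H, 5 fi L, 6 ko L, 7 pu L, 8 faf H.
  Heavy syllables in the domain: 3, 4, 8. The leftmost is syllable 3 (to:n).
  → primary stress on syllable 3.

no: stays on 3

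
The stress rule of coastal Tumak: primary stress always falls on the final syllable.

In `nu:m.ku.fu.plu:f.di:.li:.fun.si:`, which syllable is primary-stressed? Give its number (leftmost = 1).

8

The word has 8 syllables; the final syllable is syllable 8 (si:).
Primary stress: syllable 8 → nu:m.ku.fu.plu:f.di:.li:.fun.ˈsi:.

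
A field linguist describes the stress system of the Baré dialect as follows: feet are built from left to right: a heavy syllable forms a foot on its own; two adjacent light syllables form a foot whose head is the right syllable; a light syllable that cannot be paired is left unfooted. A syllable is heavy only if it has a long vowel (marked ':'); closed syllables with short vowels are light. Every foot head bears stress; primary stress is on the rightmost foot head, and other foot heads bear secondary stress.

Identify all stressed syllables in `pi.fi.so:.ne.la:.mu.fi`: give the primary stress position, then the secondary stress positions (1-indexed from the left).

Weights: 1 pi L, 2 fi L, 3 so: H, 4 ne L, 5 la: H, 6 mu L, 7 fi L.
Parse left to right (heavy = foot alone; LL = one foot; stranded L unfooted): (pi.ˈfi) (ˈso:) ne (ˈla:) (mu.ˈfi).
Foot heads: 2, 3, 5, 7.
Primary stress on the rightmost head = syllable 7.
Secondary stress on 2, 3, 5: pi.ˌfi.ˌso:.ne.ˌla:.mu.ˈfi.

primary 7, secondary 2, 3, 5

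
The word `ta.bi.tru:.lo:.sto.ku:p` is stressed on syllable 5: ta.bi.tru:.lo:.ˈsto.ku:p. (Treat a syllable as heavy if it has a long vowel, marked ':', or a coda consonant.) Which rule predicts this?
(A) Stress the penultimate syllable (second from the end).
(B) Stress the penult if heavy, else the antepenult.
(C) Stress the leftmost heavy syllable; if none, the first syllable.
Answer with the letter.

Rule A → syllable 5 ✓.
Rule B → syllable 4 (observed: 5).
Rule C → syllable 3 (observed: 5).

A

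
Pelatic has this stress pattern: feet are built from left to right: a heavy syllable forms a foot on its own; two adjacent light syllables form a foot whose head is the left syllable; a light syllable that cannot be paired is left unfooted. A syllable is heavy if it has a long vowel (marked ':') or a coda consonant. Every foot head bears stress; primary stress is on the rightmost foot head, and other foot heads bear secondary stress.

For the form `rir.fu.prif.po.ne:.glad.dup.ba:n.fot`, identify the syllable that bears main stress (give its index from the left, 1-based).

Weights: 1 rir H, 2 fu L, 3 prif H, 4 po L, 5 ne: H, 6 glad H, 7 dup H, 8 ba:n H, 9 fot H.
Parse left to right (heavy = foot alone; LL = one foot; stranded L unfooted): (ˈrir) fu (ˈprif) po (ˈne:) (ˈglad) (ˈdup) (ˈba:n) (ˈfot).
Foot heads: 1, 3, 5, 6, 7, 8, 9.
Primary stress on the rightmost head = syllable 9.
Primary stress: syllable 9 → rir.fu.prif.po.ne:.glad.dup.ba:n.ˈfot.

9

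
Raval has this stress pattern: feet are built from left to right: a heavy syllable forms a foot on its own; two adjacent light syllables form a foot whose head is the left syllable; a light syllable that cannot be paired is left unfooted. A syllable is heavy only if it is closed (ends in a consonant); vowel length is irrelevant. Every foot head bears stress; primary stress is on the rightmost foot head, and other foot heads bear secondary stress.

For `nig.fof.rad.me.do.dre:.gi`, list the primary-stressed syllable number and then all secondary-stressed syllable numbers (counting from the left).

primary 6, secondary 1, 2, 3, 4

Weights: 1 nig H, 2 fof H, 3 rad H, 4 me L, 5 do L, 6 dre: L, 7 gi L.
Parse left to right (heavy = foot alone; LL = one foot; stranded L unfooted): (ˈnig) (ˈfof) (ˈrad) (ˈme.do) (ˈdre:.gi).
Foot heads: 1, 2, 3, 4, 6.
Primary stress on the rightmost head = syllable 6.
Secondary stress on 1, 2, 3, 4: ˌnig.ˌfof.ˌrad.ˌme.do.ˈdre:.gi.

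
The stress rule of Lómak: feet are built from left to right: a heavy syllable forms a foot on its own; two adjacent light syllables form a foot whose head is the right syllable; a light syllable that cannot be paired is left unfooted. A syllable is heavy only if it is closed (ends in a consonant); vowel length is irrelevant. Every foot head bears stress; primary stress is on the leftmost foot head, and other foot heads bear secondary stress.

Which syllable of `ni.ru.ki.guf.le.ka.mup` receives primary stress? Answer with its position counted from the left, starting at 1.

Weights: 1 ni L, 2 ru L, 3 ki L, 4 guf H, 5 le L, 6 ka L, 7 mup H.
Parse left to right (heavy = foot alone; LL = one foot; stranded L unfooted): (ni.ˈru) ki (ˈguf) (le.ˈka) (ˈmup).
Foot heads: 2, 4, 6, 7.
Primary stress on the leftmost head = syllable 2.
Primary stress: syllable 2 → ni.ˈru.ki.guf.le.ka.mup.

2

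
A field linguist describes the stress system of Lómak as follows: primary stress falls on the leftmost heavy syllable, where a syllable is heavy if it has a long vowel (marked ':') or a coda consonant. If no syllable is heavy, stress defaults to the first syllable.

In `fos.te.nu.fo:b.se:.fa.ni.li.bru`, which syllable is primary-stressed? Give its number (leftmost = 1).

Weights: 1 fos H, 2 te L, 3 nu L, 4 fo:b H, 5 se: H, 6 fa L, 7 ni L, 8 li L, 9 bru L.
Heavy syllables in the domain: 1, 4, 5. The leftmost is syllable 1 (fos).
Primary stress: syllable 1 → ˈfos.te.nu.fo:b.se:.fa.ni.li.bru.

1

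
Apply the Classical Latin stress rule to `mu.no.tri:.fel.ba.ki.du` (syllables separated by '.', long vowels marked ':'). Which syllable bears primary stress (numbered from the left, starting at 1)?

5

Classical Latin: stress the penult if heavy (long vowel or closed), else the antepenult.
Weights: 5 ba L, 6 ki L, 7 du L.
The penult (syllable 6, ki) is light, so stress falls on the antepenult (syllable 5, ba).
Stress on syllable 5: mu.no.tri:.fel.ˈba.ki.du.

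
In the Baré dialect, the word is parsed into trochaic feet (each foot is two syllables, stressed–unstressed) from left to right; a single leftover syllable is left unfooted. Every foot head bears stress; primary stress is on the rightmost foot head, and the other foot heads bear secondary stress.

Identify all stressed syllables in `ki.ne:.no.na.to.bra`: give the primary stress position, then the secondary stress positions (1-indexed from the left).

primary 5, secondary 1, 3

Parse left to right into trochaic (ˈσσ) feet: (ˈki.ne:) (ˈno.na) (ˈto.bra).
Foot heads (stressed positions): 1, 3, 5.
End Rule Rightmost: primary stress on the rightmost head = syllable 5.
Secondary stress on 1, 3: ˌki.ne:.ˌno.na.ˈto.bra.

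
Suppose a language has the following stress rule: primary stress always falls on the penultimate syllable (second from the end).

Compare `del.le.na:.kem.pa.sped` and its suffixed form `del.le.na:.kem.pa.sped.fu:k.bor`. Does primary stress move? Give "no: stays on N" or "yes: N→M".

Base `del.le.na:.kem.pa.sped` (6 syllables):
  The word has 6 syllables; the penultimate syllable (second from the end) is syllable 5 (pa).
  → primary stress on syllable 5.
Suffixed `del.le.na:.kem.pa.sped.fu:k.bor` (8 syllables):
  The word has 8 syllables; the penultimate syllable (second from the end) is syllable 7 (fu:k).
  → primary stress on syllable 7.

yes: 5→7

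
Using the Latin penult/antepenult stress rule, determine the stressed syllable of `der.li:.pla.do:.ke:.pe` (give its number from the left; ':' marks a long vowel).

Classical Latin: stress the penult if heavy (long vowel or closed), else the antepenult.
Weights: 4 do: H, 5 ke: H, 6 pe L.
The penult (syllable 5, ke:) is heavy, so it takes stress.
Stress on syllable 5: der.li:.pla.do:.ˈke:.pe.

5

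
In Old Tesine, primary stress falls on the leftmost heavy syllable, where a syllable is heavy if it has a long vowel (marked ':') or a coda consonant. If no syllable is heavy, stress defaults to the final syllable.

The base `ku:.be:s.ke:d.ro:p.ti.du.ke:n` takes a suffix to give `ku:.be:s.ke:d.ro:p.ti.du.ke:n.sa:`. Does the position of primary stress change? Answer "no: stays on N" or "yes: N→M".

no: stays on 1

Base `ku:.be:s.ke:d.ro:p.ti.du.ke:n` (7 syllables):
  Weights: 1 ku: H, 2 be:s H, 3 ke:d H, 4 ro:p H, 5 ti L, 6 du L, 7 ke:n H.
  Heavy syllables in the domain: 1, 2, 3, 4, 7. The leftmost is syllable 1 (ku:).
  → primary stress on syllable 1.
Suffixed `ku:.be:s.ke:d.ro:p.ti.du.ke:n.sa:` (8 syllables):
  Weights: 1 ku: H, 2 be:s H, 3 ke:d H, 4 ro:p H, 5 ti L, 6 du L, 7 ke:n H, 8 sa: H.
  Heavy syllables in the domain: 1, 2, 3, 4, 7, 8. The leftmost is syllable 1 (ku:).
  → primary stress on syllable 1.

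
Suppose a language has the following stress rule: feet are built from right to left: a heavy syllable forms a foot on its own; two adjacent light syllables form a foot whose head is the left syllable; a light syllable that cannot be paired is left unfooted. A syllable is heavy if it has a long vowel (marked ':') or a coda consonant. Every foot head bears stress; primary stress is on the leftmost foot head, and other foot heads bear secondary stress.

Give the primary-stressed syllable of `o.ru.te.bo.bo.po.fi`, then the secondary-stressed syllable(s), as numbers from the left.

Weights: 1 o L, 2 ru L, 3 te L, 4 bo L, 5 bo L, 6 po L, 7 fi L.
Parse right to left (heavy = foot alone; LL = one foot; stranded L unfooted): o (ˈru.te) (ˈbo.bo) (ˈpo.fi).
Foot heads: 2, 4, 6.
Primary stress on the leftmost head = syllable 2.
Secondary stress on 4, 6: o.ˈru.te.ˌbo.bo.ˌpo.fi.

primary 2, secondary 4, 6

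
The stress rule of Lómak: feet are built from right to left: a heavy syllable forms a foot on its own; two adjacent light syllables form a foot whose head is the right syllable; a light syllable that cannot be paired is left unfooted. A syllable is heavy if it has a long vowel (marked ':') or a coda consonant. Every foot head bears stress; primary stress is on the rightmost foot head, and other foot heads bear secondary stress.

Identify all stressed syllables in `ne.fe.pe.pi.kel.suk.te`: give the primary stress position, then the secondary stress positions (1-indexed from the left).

Weights: 1 ne L, 2 fe L, 3 pe L, 4 pi L, 5 kel H, 6 suk H, 7 te L.
Parse right to left (heavy = foot alone; LL = one foot; stranded L unfooted): (ne.ˈfe) (pe.ˈpi) (ˈkel) (ˈsuk) te.
Foot heads: 2, 4, 5, 6.
Primary stress on the rightmost head = syllable 6.
Secondary stress on 2, 4, 5: ne.ˌfe.pe.ˌpi.ˌkel.ˈsuk.te.

primary 6, secondary 2, 4, 5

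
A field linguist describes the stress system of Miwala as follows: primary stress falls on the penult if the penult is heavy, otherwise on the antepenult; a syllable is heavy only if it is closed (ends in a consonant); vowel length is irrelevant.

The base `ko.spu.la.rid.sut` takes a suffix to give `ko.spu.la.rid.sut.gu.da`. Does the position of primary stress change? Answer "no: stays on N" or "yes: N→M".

Base `ko.spu.la.rid.sut` (5 syllables):
  Weights: 3 la L, 4 rid H, 5 sut H.
  The penult (syllable 4, rid) is heavy, so it takes stress.
  → primary stress on syllable 4.
Suffixed `ko.spu.la.rid.sut.gu.da` (7 syllables):
  Weights: 5 sut H, 6 gu L, 7 da L.
  The penult (syllable 6, gu) is light, so stress falls on the antepenult (syllable 5, sut).
  → primary stress on syllable 5.

yes: 4→5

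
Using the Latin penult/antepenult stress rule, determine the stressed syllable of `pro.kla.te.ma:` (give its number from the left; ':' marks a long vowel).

2

Classical Latin: stress the penult if heavy (long vowel or closed), else the antepenult.
Weights: 2 kla L, 3 te L, 4 ma: H.
The penult (syllable 3, te) is light, so stress falls on the antepenult (syllable 2, kla).
Stress on syllable 2: pro.ˈkla.te.ma:.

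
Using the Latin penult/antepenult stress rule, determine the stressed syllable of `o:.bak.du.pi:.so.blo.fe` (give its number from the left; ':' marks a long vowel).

5

Classical Latin: stress the penult if heavy (long vowel or closed), else the antepenult.
Weights: 5 so L, 6 blo L, 7 fe L.
The penult (syllable 6, blo) is light, so stress falls on the antepenult (syllable 5, so).
Stress on syllable 5: o:.bak.du.pi:.ˈso.blo.fe.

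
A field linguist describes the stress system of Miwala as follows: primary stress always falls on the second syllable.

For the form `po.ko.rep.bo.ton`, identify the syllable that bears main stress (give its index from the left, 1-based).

The word has 5 syllables; the second syllable is syllable 2 (ko).
Primary stress: syllable 2 → po.ˈko.rep.bo.ton.

2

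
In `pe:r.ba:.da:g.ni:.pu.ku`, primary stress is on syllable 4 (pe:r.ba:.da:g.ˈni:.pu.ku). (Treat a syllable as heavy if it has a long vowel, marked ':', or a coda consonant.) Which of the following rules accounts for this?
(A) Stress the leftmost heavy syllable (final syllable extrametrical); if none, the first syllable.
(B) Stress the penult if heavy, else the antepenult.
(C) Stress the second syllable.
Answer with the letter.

Rule A → syllable 1 (observed: 4).
Rule B → syllable 4 ✓.
Rule C → syllable 2 (observed: 4).

B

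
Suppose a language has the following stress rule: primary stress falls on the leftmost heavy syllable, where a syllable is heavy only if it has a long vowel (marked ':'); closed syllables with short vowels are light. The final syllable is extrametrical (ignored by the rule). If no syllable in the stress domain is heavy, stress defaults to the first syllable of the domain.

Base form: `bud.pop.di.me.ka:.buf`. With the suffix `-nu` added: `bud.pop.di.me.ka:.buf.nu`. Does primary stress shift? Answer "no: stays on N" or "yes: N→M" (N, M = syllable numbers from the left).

no: stays on 5

Base `bud.pop.di.me.ka:.buf` (6 syllables):
  The final syllable (6, buf) is extrametrical; the stress domain is syllables 1–5.
  Weights: 1 bud L, 2 pop L, 3 di L, 4 me L, 5 ka: H.
  Heavy syllables in the domain: 5. The leftmost is syllable 5 (ka:).
  → primary stress on syllable 5.
Suffixed `bud.pop.di.me.ka:.buf.nu` (7 syllables):
  The final syllable (7, nu) is extrametrical; the stress domain is syllables 1–6.
  Weights: 1 bud L, 2 pop L, 3 di L, 4 me L, 5 ka: H, 6 buf L.
  Heavy syllables in the domain: 5. The leftmost is syllable 5 (ka:).
  → primary stress on syllable 5.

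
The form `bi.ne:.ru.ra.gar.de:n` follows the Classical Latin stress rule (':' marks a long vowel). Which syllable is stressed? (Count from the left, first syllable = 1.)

Classical Latin: stress the penult if heavy (long vowel or closed), else the antepenult.
Weights: 4 ra L, 5 gar H, 6 de:n H.
The penult (syllable 5, gar) is heavy, so it takes stress.
Stress on syllable 5: bi.ne:.ru.ra.ˈgar.de:n.

5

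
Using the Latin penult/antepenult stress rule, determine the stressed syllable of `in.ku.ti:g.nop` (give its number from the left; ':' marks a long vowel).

3

Classical Latin: stress the penult if heavy (long vowel or closed), else the antepenult.
Weights: 2 ku L, 3 ti:g H, 4 nop H.
The penult (syllable 3, ti:g) is heavy, so it takes stress.
Stress on syllable 3: in.ku.ˈti:g.nop.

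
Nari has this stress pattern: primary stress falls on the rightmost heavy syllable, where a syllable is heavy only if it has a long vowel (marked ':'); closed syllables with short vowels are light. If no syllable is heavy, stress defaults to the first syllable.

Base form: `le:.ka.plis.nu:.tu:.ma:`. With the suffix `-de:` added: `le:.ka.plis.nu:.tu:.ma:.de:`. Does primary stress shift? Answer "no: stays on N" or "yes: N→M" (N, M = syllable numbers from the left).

yes: 6→7

Base `le:.ka.plis.nu:.tu:.ma:` (6 syllables):
  Weights: 1 le: H, 2 ka L, 3 plis L, 4 nu: H, 5 tu: H, 6 ma: H.
  Heavy syllables in the domain: 1, 4, 5, 6. The rightmost is syllable 6 (ma:).
  → primary stress on syllable 6.
Suffixed `le:.ka.plis.nu:.tu:.ma:.de:` (7 syllables):
  Weights: 1 le: H, 2 ka L, 3 plis L, 4 nu: H, 5 tu: H, 6 ma: H, 7 de: H.
  Heavy syllables in the domain: 1, 4, 5, 6, 7. The rightmost is syllable 7 (de:).
  → primary stress on syllable 7.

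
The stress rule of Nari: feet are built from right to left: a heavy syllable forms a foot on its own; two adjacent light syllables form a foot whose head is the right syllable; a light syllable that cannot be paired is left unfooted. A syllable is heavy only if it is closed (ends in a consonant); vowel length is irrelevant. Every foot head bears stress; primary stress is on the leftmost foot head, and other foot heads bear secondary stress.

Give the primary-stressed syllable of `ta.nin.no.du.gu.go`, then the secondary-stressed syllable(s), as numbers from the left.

primary 2, secondary 4, 6

Weights: 1 ta L, 2 nin H, 3 no L, 4 du L, 5 gu L, 6 go L.
Parse right to left (heavy = foot alone; LL = one foot; stranded L unfooted): ta (ˈnin) (no.ˈdu) (gu.ˈgo).
Foot heads: 2, 4, 6.
Primary stress on the leftmost head = syllable 2.
Secondary stress on 4, 6: ta.ˈnin.no.ˌdu.gu.ˌgo.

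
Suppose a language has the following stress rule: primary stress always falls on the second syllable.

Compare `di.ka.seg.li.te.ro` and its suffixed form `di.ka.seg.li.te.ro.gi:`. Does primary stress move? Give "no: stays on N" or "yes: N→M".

no: stays on 2

Base `di.ka.seg.li.te.ro` (6 syllables):
  The word has 6 syllables; the second syllable is syllable 2 (ka).
  → primary stress on syllable 2.
Suffixed `di.ka.seg.li.te.ro.gi:` (7 syllables):
  The word has 7 syllables; the second syllable is syllable 2 (ka).
  → primary stress on syllable 2.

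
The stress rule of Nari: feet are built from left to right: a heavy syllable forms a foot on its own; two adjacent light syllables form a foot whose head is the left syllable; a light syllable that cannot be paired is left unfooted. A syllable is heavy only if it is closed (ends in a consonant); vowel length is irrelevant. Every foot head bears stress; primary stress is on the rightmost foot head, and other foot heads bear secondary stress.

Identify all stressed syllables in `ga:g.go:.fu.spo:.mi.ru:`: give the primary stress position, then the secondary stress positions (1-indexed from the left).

primary 4, secondary 1, 2

Weights: 1 ga:g H, 2 go: L, 3 fu L, 4 spo: L, 5 mi L, 6 ru: L.
Parse left to right (heavy = foot alone; LL = one foot; stranded L unfooted): (ˈga:g) (ˈgo:.fu) (ˈspo:.mi) ru:.
Foot heads: 1, 2, 4.
Primary stress on the rightmost head = syllable 4.
Secondary stress on 1, 2: ˌga:g.ˌgo:.fu.ˈspo:.mi.ru:.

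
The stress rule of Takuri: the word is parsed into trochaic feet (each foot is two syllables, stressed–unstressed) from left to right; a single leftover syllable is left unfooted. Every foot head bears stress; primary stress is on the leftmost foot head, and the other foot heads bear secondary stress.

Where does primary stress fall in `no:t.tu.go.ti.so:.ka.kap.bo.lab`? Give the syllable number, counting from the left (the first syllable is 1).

Parse left to right into trochaic (ˈσσ) feet: (ˈno:t.tu) (ˈgo.ti) (ˈso:.ka) (ˈkap.bo) lab. Syllable 9 is left unfooted.
Foot heads (stressed positions): 1, 3, 5, 7.
End Rule Leftmost: primary stress on the leftmost head = syllable 1.
Primary stress: syllable 1 → ˈno:t.tu.go.ti.so:.ka.kap.bo.lab.

1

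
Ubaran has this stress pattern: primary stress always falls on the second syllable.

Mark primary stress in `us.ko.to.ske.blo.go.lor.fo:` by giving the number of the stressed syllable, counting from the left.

The word has 8 syllables; the second syllable is syllable 2 (ko).
Primary stress: syllable 2 → us.ˈko.to.ske.blo.go.lor.fo:.

2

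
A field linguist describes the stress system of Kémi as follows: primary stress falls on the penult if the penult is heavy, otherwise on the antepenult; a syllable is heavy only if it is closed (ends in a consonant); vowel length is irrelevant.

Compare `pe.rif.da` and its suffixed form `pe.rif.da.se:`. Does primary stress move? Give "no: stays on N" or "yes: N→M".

no: stays on 2

Base `pe.rif.da` (3 syllables):
  Weights: 1 pe L, 2 rif H, 3 da L.
  The penult (syllable 2, rif) is heavy, so it takes stress.
  → primary stress on syllable 2.
Suffixed `pe.rif.da.se:` (4 syllables):
  Weights: 2 rif H, 3 da L, 4 se: L.
  The penult (syllable 3, da) is light, so stress falls on the antepenult (syllable 2, rif).
  → primary stress on syllable 2.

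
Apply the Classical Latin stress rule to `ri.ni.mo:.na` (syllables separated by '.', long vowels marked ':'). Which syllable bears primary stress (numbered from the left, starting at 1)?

3

Classical Latin: stress the penult if heavy (long vowel or closed), else the antepenult.
Weights: 2 ni L, 3 mo: H, 4 na L.
The penult (syllable 3, mo:) is heavy, so it takes stress.
Stress on syllable 3: ri.ni.ˈmo:.na.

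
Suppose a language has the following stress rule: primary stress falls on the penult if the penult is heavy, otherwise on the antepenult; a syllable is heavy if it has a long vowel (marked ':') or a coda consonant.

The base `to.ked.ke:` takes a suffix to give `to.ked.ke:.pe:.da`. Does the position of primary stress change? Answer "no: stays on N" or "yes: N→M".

yes: 2→4

Base `to.ked.ke:` (3 syllables):
  Weights: 1 to L, 2 ked H, 3 ke: H.
  The penult (syllable 2, ked) is heavy, so it takes stress.
  → primary stress on syllable 2.
Suffixed `to.ked.ke:.pe:.da` (5 syllables):
  Weights: 3 ke: H, 4 pe: H, 5 da L.
  The penult (syllable 4, pe:) is heavy, so it takes stress.
  → primary stress on syllable 4.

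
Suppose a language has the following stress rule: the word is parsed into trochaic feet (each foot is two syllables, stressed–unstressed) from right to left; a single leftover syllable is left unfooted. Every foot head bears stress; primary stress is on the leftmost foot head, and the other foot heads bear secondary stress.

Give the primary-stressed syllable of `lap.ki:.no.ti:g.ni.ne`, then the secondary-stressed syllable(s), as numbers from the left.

primary 1, secondary 3, 5

Parse right to left into trochaic (ˈσσ) feet: (ˈlap.ki:) (ˈno.ti:g) (ˈni.ne).
Foot heads (stressed positions): 1, 3, 5.
End Rule Leftmost: primary stress on the leftmost head = syllable 1.
Secondary stress on 3, 5: ˈlap.ki:.ˌno.ti:g.ˌni.ne.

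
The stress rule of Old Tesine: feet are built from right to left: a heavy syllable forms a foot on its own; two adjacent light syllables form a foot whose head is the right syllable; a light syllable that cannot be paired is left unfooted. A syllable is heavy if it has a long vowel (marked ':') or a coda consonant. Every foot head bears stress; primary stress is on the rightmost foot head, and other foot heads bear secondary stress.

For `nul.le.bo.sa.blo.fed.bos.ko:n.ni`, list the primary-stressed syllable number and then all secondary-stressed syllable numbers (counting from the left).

Weights: 1 nul H, 2 le L, 3 bo L, 4 sa L, 5 blo L, 6 fed H, 7 bos H, 8 ko:n H, 9 ni L.
Parse right to left (heavy = foot alone; LL = one foot; stranded L unfooted): (ˈnul) (le.ˈbo) (sa.ˈblo) (ˈfed) (ˈbos) (ˈko:n) ni.
Foot heads: 1, 3, 5, 6, 7, 8.
Primary stress on the rightmost head = syllable 8.
Secondary stress on 1, 3, 5, 6, 7: ˌnul.le.ˌbo.sa.ˌblo.ˌfed.ˌbos.ˈko:n.ni.

primary 8, secondary 1, 3, 5, 6, 7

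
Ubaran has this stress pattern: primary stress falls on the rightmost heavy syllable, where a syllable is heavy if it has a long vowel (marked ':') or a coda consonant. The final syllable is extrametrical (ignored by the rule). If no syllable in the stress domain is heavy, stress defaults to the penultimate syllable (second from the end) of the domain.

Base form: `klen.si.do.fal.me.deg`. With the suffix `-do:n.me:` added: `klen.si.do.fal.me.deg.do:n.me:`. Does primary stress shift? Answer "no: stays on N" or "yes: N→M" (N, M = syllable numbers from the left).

Base `klen.si.do.fal.me.deg` (6 syllables):
  The final syllable (6, deg) is extrametrical; the stress domain is syllables 1–5.
  Weights: 1 klen H, 2 si L, 3 do L, 4 fal H, 5 me L.
  Heavy syllables in the domain: 1, 4. The rightmost is syllable 4 (fal).
  → primary stress on syllable 4.
Suffixed `klen.si.do.fal.me.deg.do:n.me:` (8 syllables):
  The final syllable (8, me:) is extrametrical; the stress domain is syllables 1–7.
  Weights: 1 klen H, 2 si L, 3 do L, 4 fal H, 5 me L, 6 deg H, 7 do:n H.
  Heavy syllables in the domain: 1, 4, 6, 7. The rightmost is syllable 7 (do:n).
  → primary stress on syllable 7.

yes: 4→7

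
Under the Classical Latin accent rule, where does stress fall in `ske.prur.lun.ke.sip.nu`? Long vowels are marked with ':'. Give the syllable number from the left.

5

Classical Latin: stress the penult if heavy (long vowel or closed), else the antepenult.
Weights: 4 ke L, 5 sip H, 6 nu L.
The penult (syllable 5, sip) is heavy, so it takes stress.
Stress on syllable 5: ske.prur.lun.ke.ˈsip.nu.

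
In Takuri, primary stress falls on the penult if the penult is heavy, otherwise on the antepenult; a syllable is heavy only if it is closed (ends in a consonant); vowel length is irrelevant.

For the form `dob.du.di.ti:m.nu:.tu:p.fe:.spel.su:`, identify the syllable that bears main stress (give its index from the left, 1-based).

Weights: 7 fe: L, 8 spel H, 9 su: L.
The penult (syllable 8, spel) is heavy, so it takes stress.
Primary stress: syllable 8 → dob.du.di.ti:m.nu:.tu:p.fe:.ˈspel.su:.

8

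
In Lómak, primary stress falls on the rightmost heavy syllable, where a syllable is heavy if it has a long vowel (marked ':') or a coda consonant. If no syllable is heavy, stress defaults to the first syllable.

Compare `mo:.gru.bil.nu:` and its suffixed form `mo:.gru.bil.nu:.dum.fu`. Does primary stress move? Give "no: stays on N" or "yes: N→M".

Base `mo:.gru.bil.nu:` (4 syllables):
  Weights: 1 mo: H, 2 gru L, 3 bil H, 4 nu: H.
  Heavy syllables in the domain: 1, 3, 4. The rightmost is syllable 4 (nu:).
  → primary stress on syllable 4.
Suffixed `mo:.gru.bil.nu:.dum.fu` (6 syllables):
  Weights: 1 mo: H, 2 gru L, 3 bil H, 4 nu: H, 5 dum H, 6 fu L.
  Heavy syllables in the domain: 1, 3, 4, 5. The rightmost is syllable 5 (dum).
  → primary stress on syllable 5.

yes: 4→5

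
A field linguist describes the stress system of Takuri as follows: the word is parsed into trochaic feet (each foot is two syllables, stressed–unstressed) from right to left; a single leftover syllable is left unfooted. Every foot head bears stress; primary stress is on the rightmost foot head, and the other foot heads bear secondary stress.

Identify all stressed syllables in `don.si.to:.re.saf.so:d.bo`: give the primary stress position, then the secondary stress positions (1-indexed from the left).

Parse right to left into trochaic (ˈσσ) feet: don (ˈsi.to:) (ˈre.saf) (ˈso:d.bo). Syllable 1 is left unfooted.
Foot heads (stressed positions): 2, 4, 6.
End Rule Rightmost: primary stress on the rightmost head = syllable 6.
Secondary stress on 2, 4: don.ˌsi.to:.ˌre.saf.ˈso:d.bo.

primary 6, secondary 2, 4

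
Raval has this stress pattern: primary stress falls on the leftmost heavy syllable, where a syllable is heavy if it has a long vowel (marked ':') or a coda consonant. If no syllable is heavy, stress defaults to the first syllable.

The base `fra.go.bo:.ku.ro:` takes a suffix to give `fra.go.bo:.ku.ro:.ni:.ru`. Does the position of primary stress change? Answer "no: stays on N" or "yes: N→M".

no: stays on 3

Base `fra.go.bo:.ku.ro:` (5 syllables):
  Weights: 1 fra L, 2 go L, 3 bo: H, 4 ku L, 5 ro: H.
  Heavy syllables in the domain: 3, 5. The leftmost is syllable 3 (bo:).
  → primary stress on syllable 3.
Suffixed `fra.go.bo:.ku.ro:.ni:.ru` (7 syllables):
  Weights: 1 fra L, 2 go L, 3 bo: H, 4 ku L, 5 ro: H, 6 ni: H, 7 ru L.
  Heavy syllables in the domain: 3, 5, 6. The leftmost is syllable 3 (bo:).
  → primary stress on syllable 3.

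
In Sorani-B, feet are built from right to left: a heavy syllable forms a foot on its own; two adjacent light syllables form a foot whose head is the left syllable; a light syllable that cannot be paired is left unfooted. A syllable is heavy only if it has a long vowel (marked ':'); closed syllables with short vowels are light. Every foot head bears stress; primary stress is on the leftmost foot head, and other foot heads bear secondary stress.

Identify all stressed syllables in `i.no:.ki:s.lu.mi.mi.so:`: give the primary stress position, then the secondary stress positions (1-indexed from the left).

Weights: 1 i L, 2 no: H, 3 ki:s H, 4 lu L, 5 mi L, 6 mi L, 7 so: H.
Parse right to left (heavy = foot alone; LL = one foot; stranded L unfooted): i (ˈno:) (ˈki:s) lu (ˈmi.mi) (ˈso:).
Foot heads: 2, 3, 5, 7.
Primary stress on the leftmost head = syllable 2.
Secondary stress on 3, 5, 7: i.ˈno:.ˌki:s.lu.ˌmi.mi.ˌso:.

primary 2, secondary 3, 5, 7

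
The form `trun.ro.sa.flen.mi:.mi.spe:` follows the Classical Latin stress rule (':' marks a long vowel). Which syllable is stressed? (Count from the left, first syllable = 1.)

5

Classical Latin: stress the penult if heavy (long vowel or closed), else the antepenult.
Weights: 5 mi: H, 6 mi L, 7 spe: H.
The penult (syllable 6, mi) is light, so stress falls on the antepenult (syllable 5, mi:).
Stress on syllable 5: trun.ro.sa.flen.ˈmi:.mi.spe:.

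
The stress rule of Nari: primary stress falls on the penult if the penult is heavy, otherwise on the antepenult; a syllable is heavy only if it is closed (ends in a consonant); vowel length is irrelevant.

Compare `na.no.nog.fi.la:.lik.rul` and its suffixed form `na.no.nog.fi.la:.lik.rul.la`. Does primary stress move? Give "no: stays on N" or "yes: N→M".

yes: 6→7

Base `na.no.nog.fi.la:.lik.rul` (7 syllables):
  Weights: 5 la: L, 6 lik H, 7 rul H.
  The penult (syllable 6, lik) is heavy, so it takes stress.
  → primary stress on syllable 6.
Suffixed `na.no.nog.fi.la:.lik.rul.la` (8 syllables):
  Weights: 6 lik H, 7 rul H, 8 la L.
  The penult (syllable 7, rul) is heavy, so it takes stress.
  → primary stress on syllable 7.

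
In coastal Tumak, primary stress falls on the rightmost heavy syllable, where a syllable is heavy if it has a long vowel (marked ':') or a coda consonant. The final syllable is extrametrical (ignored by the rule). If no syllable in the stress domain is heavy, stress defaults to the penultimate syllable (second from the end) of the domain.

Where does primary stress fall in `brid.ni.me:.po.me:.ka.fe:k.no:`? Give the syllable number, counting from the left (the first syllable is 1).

7

The final syllable (8, no:) is extrametrical; the stress domain is syllables 1–7.
Weights: 1 brid H, 2 ni L, 3 me: H, 4 po L, 5 me: H, 6 ka L, 7 fe:k H.
Heavy syllables in the domain: 1, 3, 5, 7. The rightmost is syllable 7 (fe:k).
Primary stress: syllable 7 → brid.ni.me:.po.me:.ka.ˈfe:k.no:.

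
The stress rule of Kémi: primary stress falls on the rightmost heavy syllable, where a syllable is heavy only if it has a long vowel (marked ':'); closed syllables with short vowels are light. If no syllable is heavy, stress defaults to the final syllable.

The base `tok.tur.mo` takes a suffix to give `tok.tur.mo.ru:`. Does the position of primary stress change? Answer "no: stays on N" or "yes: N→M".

yes: 3→4

Base `tok.tur.mo` (3 syllables):
  Weights: 1 tok L, 2 tur L, 3 mo L.
  No heavy syllable in the domain; default to the final syllable = syllable 3.
  → primary stress on syllable 3.
Suffixed `tok.tur.mo.ru:` (4 syllables):
  Weights: 1 tok L, 2 tur L, 3 mo L, 4 ru: H.
  Heavy syllables in the domain: 4. The rightmost is syllable 4 (ru:).
  → primary stress on syllable 4.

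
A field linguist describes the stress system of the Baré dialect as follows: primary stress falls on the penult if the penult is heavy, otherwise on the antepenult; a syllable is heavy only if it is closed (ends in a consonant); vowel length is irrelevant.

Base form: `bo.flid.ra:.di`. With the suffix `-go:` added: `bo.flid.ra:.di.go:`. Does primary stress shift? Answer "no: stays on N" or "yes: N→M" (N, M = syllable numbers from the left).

Base `bo.flid.ra:.di` (4 syllables):
  Weights: 2 flid H, 3 ra: L, 4 di L.
  The penult (syllable 3, ra:) is light, so stress falls on the antepenult (syllable 2, flid).
  → primary stress on syllable 2.
Suffixed `bo.flid.ra:.di.go:` (5 syllables):
  Weights: 3 ra: L, 4 di L, 5 go: L.
  The penult (syllable 4, di) is light, so stress falls on the antepenult (syllable 3, ra:).
  → primary stress on syllable 3.

yes: 2→3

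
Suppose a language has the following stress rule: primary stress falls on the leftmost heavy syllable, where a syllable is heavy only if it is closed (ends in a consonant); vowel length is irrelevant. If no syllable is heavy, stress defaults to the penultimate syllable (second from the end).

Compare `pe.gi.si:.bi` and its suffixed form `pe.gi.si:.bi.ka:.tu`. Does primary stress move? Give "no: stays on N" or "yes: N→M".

yes: 3→5

Base `pe.gi.si:.bi` (4 syllables):
  Weights: 1 pe L, 2 gi L, 3 si: L, 4 bi L.
  No heavy syllable in the domain; default to the penultimate syllable (second from the end) = syllable 3.
  → primary stress on syllable 3.
Suffixed `pe.gi.si:.bi.ka:.tu` (6 syllables):
  Weights: 1 pe L, 2 gi L, 3 si: L, 4 bi L, 5 ka: L, 6 tu L.
  No heavy syllable in the domain; default to the penultimate syllable (second from the end) = syllable 5.
  → primary stress on syllable 5.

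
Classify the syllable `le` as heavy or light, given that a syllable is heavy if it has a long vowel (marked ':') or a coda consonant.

`le`: short vowel, open (no coda). Short vowel, open → light.

light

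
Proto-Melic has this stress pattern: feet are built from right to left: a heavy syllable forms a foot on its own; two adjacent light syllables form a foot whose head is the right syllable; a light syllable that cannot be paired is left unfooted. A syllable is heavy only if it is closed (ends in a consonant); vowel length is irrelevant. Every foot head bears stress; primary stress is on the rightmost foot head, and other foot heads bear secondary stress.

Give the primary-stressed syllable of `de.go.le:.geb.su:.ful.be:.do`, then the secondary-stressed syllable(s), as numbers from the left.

Weights: 1 de L, 2 go L, 3 le: L, 4 geb H, 5 su: L, 6 ful H, 7 be: L, 8 do L.
Parse right to left (heavy = foot alone; LL = one foot; stranded L unfooted): de (go.ˈle:) (ˈgeb) su: (ˈful) (be:.ˈdo).
Foot heads: 3, 4, 6, 8.
Primary stress on the rightmost head = syllable 8.
Secondary stress on 3, 4, 6: de.go.ˌle:.ˌgeb.su:.ˌful.be:.ˈdo.

primary 8, secondary 3, 4, 6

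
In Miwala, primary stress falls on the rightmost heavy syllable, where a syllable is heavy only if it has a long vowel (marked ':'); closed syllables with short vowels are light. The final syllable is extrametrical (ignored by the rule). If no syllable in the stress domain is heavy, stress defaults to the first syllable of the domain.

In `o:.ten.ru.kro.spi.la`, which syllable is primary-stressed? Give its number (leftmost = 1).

1

The final syllable (6, la) is extrametrical; the stress domain is syllables 1–5.
Weights: 1 o: H, 2 ten L, 3 ru L, 4 kro L, 5 spi L.
Heavy syllables in the domain: 1. The rightmost is syllable 1 (o:).
Primary stress: syllable 1 → ˈo:.ten.ru.kro.spi.la.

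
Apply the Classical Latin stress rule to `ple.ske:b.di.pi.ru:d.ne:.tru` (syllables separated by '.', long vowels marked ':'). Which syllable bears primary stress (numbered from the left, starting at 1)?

Classical Latin: stress the penult if heavy (long vowel or closed), else the antepenult.
Weights: 5 ru:d H, 6 ne: H, 7 tru L.
The penult (syllable 6, ne:) is heavy, so it takes stress.
Stress on syllable 6: ple.ske:b.di.pi.ru:d.ˈne:.tru.

6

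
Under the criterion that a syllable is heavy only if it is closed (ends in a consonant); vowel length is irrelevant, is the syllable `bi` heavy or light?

light

`bi`: short vowel, open (no coda). Open (no coda) → light.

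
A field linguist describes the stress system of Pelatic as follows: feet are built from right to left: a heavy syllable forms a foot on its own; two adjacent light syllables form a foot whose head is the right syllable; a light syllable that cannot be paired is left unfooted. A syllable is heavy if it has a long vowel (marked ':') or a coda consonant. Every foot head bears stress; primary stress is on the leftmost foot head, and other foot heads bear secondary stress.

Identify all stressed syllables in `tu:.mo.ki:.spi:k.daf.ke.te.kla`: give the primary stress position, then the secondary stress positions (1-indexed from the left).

primary 1, secondary 3, 4, 5, 8

Weights: 1 tu: H, 2 mo L, 3 ki: H, 4 spi:k H, 5 daf H, 6 ke L, 7 te L, 8 kla L.
Parse right to left (heavy = foot alone; LL = one foot; stranded L unfooted): (ˈtu:) mo (ˈki:) (ˈspi:k) (ˈdaf) ke (te.ˈkla).
Foot heads: 1, 3, 4, 5, 8.
Primary stress on the leftmost head = syllable 1.
Secondary stress on 3, 4, 5, 8: ˈtu:.mo.ˌki:.ˌspi:k.ˌdaf.ke.te.ˌkla.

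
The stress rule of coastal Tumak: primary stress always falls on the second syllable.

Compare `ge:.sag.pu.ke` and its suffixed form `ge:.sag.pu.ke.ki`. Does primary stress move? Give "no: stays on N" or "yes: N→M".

no: stays on 2

Base `ge:.sag.pu.ke` (4 syllables):
  The word has 4 syllables; the second syllable is syllable 2 (sag).
  → primary stress on syllable 2.
Suffixed `ge:.sag.pu.ke.ki` (5 syllables):
  The word has 5 syllables; the second syllable is syllable 2 (sag).
  → primary stress on syllable 2.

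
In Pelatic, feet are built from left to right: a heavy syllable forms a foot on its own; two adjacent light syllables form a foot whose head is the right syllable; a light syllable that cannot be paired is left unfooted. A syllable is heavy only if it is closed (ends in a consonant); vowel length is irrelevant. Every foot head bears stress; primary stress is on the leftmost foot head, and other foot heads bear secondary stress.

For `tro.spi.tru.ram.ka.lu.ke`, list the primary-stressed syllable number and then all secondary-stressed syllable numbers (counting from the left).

primary 2, secondary 4, 6

Weights: 1 tro L, 2 spi L, 3 tru L, 4 ram H, 5 ka L, 6 lu L, 7 ke L.
Parse left to right (heavy = foot alone; LL = one foot; stranded L unfooted): (tro.ˈspi) tru (ˈram) (ka.ˈlu) ke.
Foot heads: 2, 4, 6.
Primary stress on the leftmost head = syllable 2.
Secondary stress on 4, 6: tro.ˈspi.tru.ˌram.ka.ˌlu.ke.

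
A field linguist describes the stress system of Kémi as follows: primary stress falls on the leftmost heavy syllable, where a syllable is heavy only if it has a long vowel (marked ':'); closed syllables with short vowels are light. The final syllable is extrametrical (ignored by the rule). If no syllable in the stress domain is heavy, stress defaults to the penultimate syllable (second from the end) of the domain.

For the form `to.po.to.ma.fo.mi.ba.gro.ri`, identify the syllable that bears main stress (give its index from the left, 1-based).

7

The final syllable (9, ri) is extrametrical; the stress domain is syllables 1–8.
Weights: 1 to L, 2 po L, 3 to L, 4 ma L, 5 fo L, 6 mi L, 7 ba L, 8 gro L.
No heavy syllable in the domain; default to the penultimate syllable (second from the end) of the domain = syllable 7.
Primary stress: syllable 7 → to.po.to.ma.fo.mi.ˈba.gro.ri.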